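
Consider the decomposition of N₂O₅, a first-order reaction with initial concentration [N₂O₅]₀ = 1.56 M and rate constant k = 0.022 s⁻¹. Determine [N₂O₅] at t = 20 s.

1.005 M

Step 1: For a first-order reaction: [N₂O₅] = [N₂O₅]₀ × e^(-kt)
Step 2: [N₂O₅] = 1.56 × e^(-0.022 × 20)
Step 3: [N₂O₅] = 1.56 × e^(-0.44)
Step 4: [N₂O₅] = 1.56 × 0.644036 = 1.005 M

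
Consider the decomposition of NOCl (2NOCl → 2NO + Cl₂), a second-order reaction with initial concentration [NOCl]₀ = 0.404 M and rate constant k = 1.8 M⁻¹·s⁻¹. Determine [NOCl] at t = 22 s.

0.02377 M

Step 1: For a second-order reaction: 1/[NOCl] = 1/[NOCl]₀ + kt
Step 2: 1/[NOCl] = 1/0.404 + 1.8 × 22
Step 3: 1/[NOCl] = 2.475 + 39.6 = 42.08
Step 4: [NOCl] = 1/42.08 = 0.02377 M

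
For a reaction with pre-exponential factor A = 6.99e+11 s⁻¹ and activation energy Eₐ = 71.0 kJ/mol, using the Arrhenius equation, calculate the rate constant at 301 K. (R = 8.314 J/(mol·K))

3.33e-01 s⁻¹

Step 1: Use the Arrhenius equation: k = A × exp(-Eₐ/RT)
Step 2: Convert Eₐ to J/mol: 71.0 kJ/mol = 71000 J/mol
Step 3: Calculate the exponent: -Eₐ/(RT) = -71000/(8.314 × 301) = -28.37147
Step 4: k = 6.99e+11 × exp(-28.37147)
Step 5: k = 6.99e+11 × 4.76900e-13 = 3.3335e-01 s⁻¹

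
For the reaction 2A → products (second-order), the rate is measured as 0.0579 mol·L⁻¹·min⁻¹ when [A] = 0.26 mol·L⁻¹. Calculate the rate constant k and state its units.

0.8565 (mol·L⁻¹)⁻¹·min⁻¹

Step 1: rate = k[A]^2, so k = rate / [A]^2.
Step 2: k = 0.0579 / (0.26)^2 = 0.0579 / 0.0676.
Step 3: k = 0.8565 (mol·L⁻¹)⁻¹·min⁻¹.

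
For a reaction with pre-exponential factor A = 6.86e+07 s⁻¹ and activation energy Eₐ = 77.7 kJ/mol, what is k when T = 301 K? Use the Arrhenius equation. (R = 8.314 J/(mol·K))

2.25e-06 s⁻¹

Step 1: Use the Arrhenius equation: k = A × exp(-Eₐ/RT)
Step 2: Convert Eₐ to J/mol: 77.7 kJ/mol = 77700 J/mol
Step 3: Calculate the exponent: -Eₐ/(RT) = -77700/(8.314 × 301) = -31.04878
Step 4: k = 6.86e+07 × exp(-31.04878)
Step 5: k = 6.86e+07 × 3.27858e-14 = 2.2491e-06 s⁻¹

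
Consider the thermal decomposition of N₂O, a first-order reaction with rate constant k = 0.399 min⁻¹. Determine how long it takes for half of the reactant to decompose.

1.737 min

Step 1: For a first-order reaction, t₁/₂ = ln(2)/k
Step 2: t₁/₂ = ln(2)/0.399
Step 3: t₁/₂ = 0.6931/0.399 = 1.737 min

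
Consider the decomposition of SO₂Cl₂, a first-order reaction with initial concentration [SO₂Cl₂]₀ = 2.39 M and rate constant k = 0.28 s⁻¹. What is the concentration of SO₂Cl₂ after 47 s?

4.603e-06 M

Step 1: For a first-order reaction: [SO₂Cl₂] = [SO₂Cl₂]₀ × e^(-kt)
Step 2: [SO₂Cl₂] = 2.39 × e^(-0.28 × 47)
Step 3: [SO₂Cl₂] = 2.39 × e^(-13.16)
Step 4: [SO₂Cl₂] = 2.39 × 1.92613e-06 = 4.603e-06 M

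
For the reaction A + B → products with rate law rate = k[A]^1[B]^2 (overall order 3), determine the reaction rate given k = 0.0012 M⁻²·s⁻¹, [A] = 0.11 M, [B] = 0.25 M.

8.25e-06 M/s

Step 1: The rate law is rate = k[A]^1[B]^2, overall order = 1+2 = 3
Step 2: Substitute values: rate = 0.0012 × (0.11)^1 × (0.25)^2
Step 3: rate = 0.0012 × 0.11 × 0.0625 = 8.25e-06 M/s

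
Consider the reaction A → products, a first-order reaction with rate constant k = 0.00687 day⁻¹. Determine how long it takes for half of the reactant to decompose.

100.9 day

Step 1: For a first-order reaction, t₁/₂ = ln(2)/k
Step 2: t₁/₂ = ln(2)/0.00687
Step 3: t₁/₂ = 0.6931/0.00687 = 100.9 day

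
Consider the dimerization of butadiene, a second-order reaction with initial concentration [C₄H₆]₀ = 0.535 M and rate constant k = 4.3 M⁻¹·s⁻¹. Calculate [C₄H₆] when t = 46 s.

0.005008 M

Step 1: For a second-order reaction: 1/[C₄H₆] = 1/[C₄H₆]₀ + kt
Step 2: 1/[C₄H₆] = 1/0.535 + 4.3 × 46
Step 3: 1/[C₄H₆] = 1.869 + 197.8 = 199.7
Step 4: [C₄H₆] = 1/199.7 = 0.005008 M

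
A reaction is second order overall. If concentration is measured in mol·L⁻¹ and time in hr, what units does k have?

(mol·L⁻¹)⁻¹·hr⁻¹

Step 1: For overall order n, rate = k × (concentration)^n.
Step 2: Rate has units mol·L⁻¹·hr⁻¹; concentration term has units (mol·L⁻¹)^2.
Step 3: k = rate / (concentration)^n, so units of k = (mol·L⁻¹)^(1-2)·hr⁻¹ = (mol·L⁻¹)⁻¹·hr⁻¹.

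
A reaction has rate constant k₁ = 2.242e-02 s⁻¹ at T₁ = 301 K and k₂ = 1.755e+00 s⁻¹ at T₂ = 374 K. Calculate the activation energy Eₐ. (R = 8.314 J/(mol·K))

55.9 kJ/mol

Step 1: Use the two-temperature Arrhenius form: ln(k₂/k₁) = -Eₐ/R × (1/T₂ - 1/T₁)
Step 2: ln(k₂/k₁) = ln(1.755e+00/2.242e-02) = ln(78.2783) = 4.36027
Step 3: 1/T₂ - 1/T₁ = 1/374 - 1/301 = -6.484623e-04 K⁻¹
Step 4: Eₐ = -R × ln(k₂/k₁) / (1/T₂ - 1/T₁) = -8.314 × 4.36027 / -6.484623e-04
Step 5: Eₐ = 5.5903e+04 J/mol = 55.9 kJ/mol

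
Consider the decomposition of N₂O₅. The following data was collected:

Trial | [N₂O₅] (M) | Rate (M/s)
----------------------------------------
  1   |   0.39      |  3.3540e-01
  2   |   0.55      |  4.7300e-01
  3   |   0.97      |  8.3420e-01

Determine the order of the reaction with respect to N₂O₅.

first order (1)

Step 1: Compare trials to find order n where rate₂/rate₁ = ([N₂O₅]₂/[N₂O₅]₁)^n
Step 2: rate₂/rate₁ = 4.7300e-01/3.3540e-01 = 1.41
Step 3: [N₂O₅]₂/[N₂O₅]₁ = 0.55/0.39 = 1.41
Step 4: n = ln(1.41)/ln(1.41) = 1.00 ≈ 1
Step 5: The reaction is first order in N₂O₅.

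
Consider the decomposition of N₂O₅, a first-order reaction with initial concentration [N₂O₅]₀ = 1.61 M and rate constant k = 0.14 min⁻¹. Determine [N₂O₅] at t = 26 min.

0.04227 M

Step 1: For a first-order reaction: [N₂O₅] = [N₂O₅]₀ × e^(-kt)
Step 2: [N₂O₅] = 1.61 × e^(-0.14 × 26)
Step 3: [N₂O₅] = 1.61 × e^(-3.64)
Step 4: [N₂O₅] = 1.61 × 0.0262523 = 0.04227 M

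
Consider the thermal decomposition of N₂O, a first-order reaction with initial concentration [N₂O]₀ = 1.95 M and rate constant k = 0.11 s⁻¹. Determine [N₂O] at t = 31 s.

0.06443 M

Step 1: For a first-order reaction: [N₂O] = [N₂O]₀ × e^(-kt)
Step 2: [N₂O] = 1.95 × e^(-0.11 × 31)
Step 3: [N₂O] = 1.95 × e^(-3.41)
Step 4: [N₂O] = 1.95 × 0.0330412 = 0.06443 M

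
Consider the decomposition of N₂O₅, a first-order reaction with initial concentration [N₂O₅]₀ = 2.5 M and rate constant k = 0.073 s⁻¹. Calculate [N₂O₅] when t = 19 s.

0.6246 M

Step 1: For a first-order reaction: [N₂O₅] = [N₂O₅]₀ × e^(-kt)
Step 2: [N₂O₅] = 2.5 × e^(-0.073 × 19)
Step 3: [N₂O₅] = 2.5 × e^(-1.387)
Step 4: [N₂O₅] = 2.5 × 0.249824 = 0.6246 M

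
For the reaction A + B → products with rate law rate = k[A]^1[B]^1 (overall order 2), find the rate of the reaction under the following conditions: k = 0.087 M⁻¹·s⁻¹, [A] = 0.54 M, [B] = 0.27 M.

0.01268 M/s

Step 1: The rate law is rate = k[A]^1[B]^1, overall order = 1+1 = 2
Step 2: Substitute values: rate = 0.087 × (0.54)^1 × (0.27)^1
Step 3: rate = 0.087 × 0.54 × 0.27 = 0.0126846 M/s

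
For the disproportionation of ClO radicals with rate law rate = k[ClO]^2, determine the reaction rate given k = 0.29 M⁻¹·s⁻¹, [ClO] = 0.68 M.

0.1341 M/s

Step 1: Identify the rate law: rate = k[ClO]^2
Step 2: Substitute values: rate = 0.29 × (0.68)^2
Step 3: Calculate: rate = 0.29 × 0.4624 = 0.134096 M/s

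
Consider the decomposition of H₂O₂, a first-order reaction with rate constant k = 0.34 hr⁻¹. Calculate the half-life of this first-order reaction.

2.039 hr

Step 1: For a first-order reaction, t₁/₂ = ln(2)/k
Step 2: t₁/₂ = ln(2)/0.34
Step 3: t₁/₂ = 0.6931/0.34 = 2.039 hr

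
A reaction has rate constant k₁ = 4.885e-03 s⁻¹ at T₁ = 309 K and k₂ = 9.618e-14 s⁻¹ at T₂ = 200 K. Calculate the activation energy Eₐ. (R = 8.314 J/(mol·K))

116.2 kJ/mol

Step 1: Use the two-temperature Arrhenius form: ln(k₂/k₁) = -Eₐ/R × (1/T₂ - 1/T₁)
Step 2: ln(k₂/k₁) = ln(9.618e-14/4.885e-03) = ln(1.96888e-11) = -24.651
Step 3: 1/T₂ - 1/T₁ = 1/200 - 1/309 = 1.763754e-03 K⁻¹
Step 4: Eₐ = -R × ln(k₂/k₁) / (1/T₂ - 1/T₁) = -8.314 × -24.651 / 1.763754e-03
Step 5: Eₐ = 1.1620e+05 J/mol = 116.2 kJ/mol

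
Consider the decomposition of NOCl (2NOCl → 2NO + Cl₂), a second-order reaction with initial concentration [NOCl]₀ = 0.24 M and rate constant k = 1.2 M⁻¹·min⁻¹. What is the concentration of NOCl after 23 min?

0.03148 M

Step 1: For a second-order reaction: 1/[NOCl] = 1/[NOCl]₀ + kt
Step 2: 1/[NOCl] = 1/0.24 + 1.2 × 23
Step 3: 1/[NOCl] = 4.167 + 27.6 = 31.77
Step 4: [NOCl] = 1/31.77 = 0.03148 M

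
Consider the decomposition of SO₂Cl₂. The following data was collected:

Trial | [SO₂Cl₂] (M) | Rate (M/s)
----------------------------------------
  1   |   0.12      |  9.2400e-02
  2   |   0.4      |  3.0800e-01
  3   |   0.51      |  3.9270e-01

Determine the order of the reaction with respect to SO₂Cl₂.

first order (1)

Step 1: Compare trials to find order n where rate₂/rate₁ = ([SO₂Cl₂]₂/[SO₂Cl₂]₁)^n
Step 2: rate₂/rate₁ = 3.0800e-01/9.2400e-02 = 3.333
Step 3: [SO₂Cl₂]₂/[SO₂Cl₂]₁ = 0.4/0.12 = 3.333
Step 4: n = ln(3.333)/ln(3.333) = 1.00 ≈ 1
Step 5: The reaction is first order in SO₂Cl₂.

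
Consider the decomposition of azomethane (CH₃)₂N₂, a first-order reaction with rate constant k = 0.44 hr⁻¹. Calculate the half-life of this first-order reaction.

1.575 hr

Step 1: For a first-order reaction, t₁/₂ = ln(2)/k
Step 2: t₁/₂ = ln(2)/0.44
Step 3: t₁/₂ = 0.6931/0.44 = 1.575 hr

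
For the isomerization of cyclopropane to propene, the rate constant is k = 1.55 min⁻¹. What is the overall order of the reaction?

first order (1)

Step 1: The units of k for an nth-order reaction are (concentration)^(1-n)·(time)⁻¹.
Step 2: Here k has units min⁻¹, so the concentration exponent is 0.
Step 3: 1 - n = 0 ⇒ n = 1. The reaction is first order.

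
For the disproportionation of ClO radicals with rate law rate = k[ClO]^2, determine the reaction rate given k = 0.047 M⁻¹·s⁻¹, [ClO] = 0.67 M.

0.0211 M/s

Step 1: Identify the rate law: rate = k[ClO]^2
Step 2: Substitute values: rate = 0.047 × (0.67)^2
Step 3: Calculate: rate = 0.047 × 0.4489 = 0.0210983 M/s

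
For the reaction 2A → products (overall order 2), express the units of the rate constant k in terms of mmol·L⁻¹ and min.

(mmol·L⁻¹)⁻¹·min⁻¹

Step 1: For overall order n, rate = k × (concentration)^n.
Step 2: Rate has units mmol·L⁻¹·min⁻¹; concentration term has units (mmol·L⁻¹)^2.
Step 3: k = rate / (concentration)^n, so units of k = (mmol·L⁻¹)^(1-2)·min⁻¹ = (mmol·L⁻¹)⁻¹·min⁻¹.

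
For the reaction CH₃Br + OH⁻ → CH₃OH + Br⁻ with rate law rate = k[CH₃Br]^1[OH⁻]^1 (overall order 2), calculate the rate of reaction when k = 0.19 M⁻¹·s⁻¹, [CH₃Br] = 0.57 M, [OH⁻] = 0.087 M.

0.009422 M/s

Step 1: The rate law is rate = k[CH₃Br]^1[OH⁻]^1, overall order = 1+1 = 2
Step 2: Substitute values: rate = 0.19 × (0.57)^1 × (0.087)^1
Step 3: rate = 0.19 × 0.57 × 0.087 = 0.0094221 M/s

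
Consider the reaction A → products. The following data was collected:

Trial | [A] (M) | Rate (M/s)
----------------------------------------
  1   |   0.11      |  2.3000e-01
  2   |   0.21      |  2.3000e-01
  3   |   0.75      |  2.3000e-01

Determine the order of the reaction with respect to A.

zeroth order (0)

Step 1: Compare trials - when concentration changes, rate stays constant.
Step 2: rate₂/rate₁ = 2.3000e-01/2.3000e-01 = 1
Step 3: [A]₂/[A]₁ = 0.21/0.11 = 1.909
Step 4: Since rate ratio ≈ (conc ratio)^0, the reaction is zeroth order.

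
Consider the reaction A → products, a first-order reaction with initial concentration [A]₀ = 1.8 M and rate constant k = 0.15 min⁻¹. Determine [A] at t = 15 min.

0.1897 M

Step 1: For a first-order reaction: [A] = [A]₀ × e^(-kt)
Step 2: [A] = 1.8 × e^(-0.15 × 15)
Step 3: [A] = 1.8 × e^(-2.25)
Step 4: [A] = 1.8 × 0.105399 = 0.1897 M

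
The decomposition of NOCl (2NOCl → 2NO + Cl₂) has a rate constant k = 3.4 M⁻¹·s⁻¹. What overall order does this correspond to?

second order (2)

Step 1: The units of k for an nth-order reaction are (concentration)^(1-n)·(time)⁻¹.
Step 2: Here k has units M⁻¹·s⁻¹, so the concentration exponent is -1.
Step 3: 1 - n = -1 ⇒ n = 2. The reaction is second order.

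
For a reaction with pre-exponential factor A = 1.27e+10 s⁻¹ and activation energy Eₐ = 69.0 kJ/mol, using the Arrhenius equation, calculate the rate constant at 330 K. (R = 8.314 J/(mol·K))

1.52e-01 s⁻¹

Step 1: Use the Arrhenius equation: k = A × exp(-Eₐ/RT)
Step 2: Convert Eₐ to J/mol: 69.0 kJ/mol = 69000 J/mol
Step 3: Calculate the exponent: -Eₐ/(RT) = -69000/(8.314 × 330) = -25.14926
Step 4: k = 1.27e+10 × exp(-25.14926)
Step 5: k = 1.27e+10 × 1.19623e-11 = 1.5192e-01 s⁻¹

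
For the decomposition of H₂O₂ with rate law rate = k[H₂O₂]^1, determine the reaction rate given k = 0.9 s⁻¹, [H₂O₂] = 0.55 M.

0.495 M/s

Step 1: Identify the rate law: rate = k[H₂O₂]^1
Step 2: Substitute values: rate = 0.9 × (0.55)^1
Step 3: Calculate: rate = 0.9 × 0.55 = 0.495 M/s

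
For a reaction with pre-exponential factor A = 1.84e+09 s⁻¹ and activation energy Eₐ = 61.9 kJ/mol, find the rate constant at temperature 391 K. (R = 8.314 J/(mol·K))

9.89e+00 s⁻¹

Step 1: Use the Arrhenius equation: k = A × exp(-Eₐ/RT)
Step 2: Convert Eₐ to J/mol: 61.9 kJ/mol = 61900 J/mol
Step 3: Calculate the exponent: -Eₐ/(RT) = -61900/(8.314 × 391) = -19.04162
Step 4: k = 1.84e+09 × exp(-19.04162)
Step 5: k = 1.84e+09 × 5.37439e-09 = 9.8889e+00 s⁻¹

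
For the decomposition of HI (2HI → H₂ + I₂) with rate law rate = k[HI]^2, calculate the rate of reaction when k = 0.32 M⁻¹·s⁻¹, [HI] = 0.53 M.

0.08989 M/s

Step 1: Identify the rate law: rate = k[HI]^2
Step 2: Substitute values: rate = 0.32 × (0.53)^2
Step 3: Calculate: rate = 0.32 × 0.2809 = 0.089888 M/s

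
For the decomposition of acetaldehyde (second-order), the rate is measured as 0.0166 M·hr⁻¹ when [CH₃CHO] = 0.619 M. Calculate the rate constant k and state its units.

0.04332 M⁻¹·hr⁻¹

Step 1: rate = k[CH₃CHO]^2, so k = rate / [CH₃CHO]^2.
Step 2: k = 0.0166 / (0.619)^2 = 0.0166 / 0.3832.
Step 3: k = 0.04332 M⁻¹·hr⁻¹.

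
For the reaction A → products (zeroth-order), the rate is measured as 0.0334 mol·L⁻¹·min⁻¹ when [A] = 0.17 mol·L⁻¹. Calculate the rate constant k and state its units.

0.0334 mol·L⁻¹·min⁻¹

Step 1: For a zeroth-order reaction, rate = k (independent of concentration).
Step 2: k = rate = 0.0334 mol·L⁻¹·min⁻¹.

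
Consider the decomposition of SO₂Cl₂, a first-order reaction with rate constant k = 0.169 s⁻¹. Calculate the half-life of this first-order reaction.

4.101 s

Step 1: For a first-order reaction, t₁/₂ = ln(2)/k
Step 2: t₁/₂ = ln(2)/0.169
Step 3: t₁/₂ = 0.6931/0.169 = 4.101 s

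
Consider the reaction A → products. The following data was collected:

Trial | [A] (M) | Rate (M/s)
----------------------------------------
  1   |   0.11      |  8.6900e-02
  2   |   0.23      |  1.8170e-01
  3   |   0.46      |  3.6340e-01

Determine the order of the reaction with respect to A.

first order (1)

Step 1: Compare trials to find order n where rate₂/rate₁ = ([A]₂/[A]₁)^n
Step 2: rate₂/rate₁ = 1.8170e-01/8.6900e-02 = 2.091
Step 3: [A]₂/[A]₁ = 0.23/0.11 = 2.091
Step 4: n = ln(2.091)/ln(2.091) = 1.00 ≈ 1
Step 5: The reaction is first order in A.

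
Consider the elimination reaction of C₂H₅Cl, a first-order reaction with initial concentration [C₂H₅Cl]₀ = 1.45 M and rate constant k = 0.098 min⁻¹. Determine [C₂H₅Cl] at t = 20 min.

0.2042 M

Step 1: For a first-order reaction: [C₂H₅Cl] = [C₂H₅Cl]₀ × e^(-kt)
Step 2: [C₂H₅Cl] = 1.45 × e^(-0.098 × 20)
Step 3: [C₂H₅Cl] = 1.45 × e^(-1.96)
Step 4: [C₂H₅Cl] = 1.45 × 0.140858 = 0.2042 M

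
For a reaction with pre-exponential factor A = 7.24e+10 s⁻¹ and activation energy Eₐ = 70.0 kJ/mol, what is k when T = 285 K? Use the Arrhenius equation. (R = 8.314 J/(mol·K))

1.07e-02 s⁻¹

Step 1: Use the Arrhenius equation: k = A × exp(-Eₐ/RT)
Step 2: Convert Eₐ to J/mol: 70.0 kJ/mol = 70000 J/mol
Step 3: Calculate the exponent: -Eₐ/(RT) = -70000/(8.314 × 285) = -29.54222
Step 4: k = 7.24e+10 × exp(-29.54222)
Step 5: k = 7.24e+10 × 1.47903e-13 = 1.0708e-02 s⁻¹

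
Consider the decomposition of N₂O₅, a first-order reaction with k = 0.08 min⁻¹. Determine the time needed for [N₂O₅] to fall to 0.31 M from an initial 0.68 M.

9.819 min

Step 1: For first-order: t = ln([N₂O₅]₀/[N₂O₅])/k
Step 2: t = ln(0.68/0.31)/0.08
Step 3: t = ln(2.194)/0.08
Step 4: t = 0.7855/0.08 = 9.819 min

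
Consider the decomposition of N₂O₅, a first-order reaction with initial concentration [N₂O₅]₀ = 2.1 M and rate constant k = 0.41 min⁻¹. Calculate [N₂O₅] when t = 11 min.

0.0231 M

Step 1: For a first-order reaction: [N₂O₅] = [N₂O₅]₀ × e^(-kt)
Step 2: [N₂O₅] = 2.1 × e^(-0.41 × 11)
Step 3: [N₂O₅] = 2.1 × e^(-4.51)
Step 4: [N₂O₅] = 2.1 × 0.0109985 = 0.0231 M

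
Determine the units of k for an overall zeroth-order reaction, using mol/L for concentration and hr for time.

mol/L·hr⁻¹

Step 1: For overall order n, rate = k × (concentration)^n.
Step 2: Rate has units mol/L·hr⁻¹; concentration term has units (mol/L)^0.
Step 3: k = rate / (concentration)^n, so units of k = (mol/L)^(1-0)·hr⁻¹ = mol/L·hr⁻¹.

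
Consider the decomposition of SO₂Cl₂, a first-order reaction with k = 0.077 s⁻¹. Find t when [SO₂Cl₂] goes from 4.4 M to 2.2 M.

9.002 s

Step 1: For first-order: t = ln([SO₂Cl₂]₀/[SO₂Cl₂])/k
Step 2: t = ln(4.4/2.2)/0.077
Step 3: t = ln(2)/0.077
Step 4: t = 0.6931/0.077 = 9.002 s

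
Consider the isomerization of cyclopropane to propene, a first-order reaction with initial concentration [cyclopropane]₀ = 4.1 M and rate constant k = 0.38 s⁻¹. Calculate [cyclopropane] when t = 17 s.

0.006416 M

Step 1: For a first-order reaction: [cyclopropane] = [cyclopropane]₀ × e^(-kt)
Step 2: [cyclopropane] = 4.1 × e^(-0.38 × 17)
Step 3: [cyclopropane] = 4.1 × e^(-6.46)
Step 4: [cyclopropane] = 4.1 × 0.0015648 = 0.006416 M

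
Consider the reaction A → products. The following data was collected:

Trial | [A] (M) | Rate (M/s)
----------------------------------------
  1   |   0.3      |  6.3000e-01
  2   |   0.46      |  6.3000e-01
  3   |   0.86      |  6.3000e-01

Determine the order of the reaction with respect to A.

zeroth order (0)

Step 1: Compare trials - when concentration changes, rate stays constant.
Step 2: rate₂/rate₁ = 6.3000e-01/6.3000e-01 = 1
Step 3: [A]₂/[A]₁ = 0.46/0.3 = 1.533
Step 4: Since rate ratio ≈ (conc ratio)^0, the reaction is zeroth order.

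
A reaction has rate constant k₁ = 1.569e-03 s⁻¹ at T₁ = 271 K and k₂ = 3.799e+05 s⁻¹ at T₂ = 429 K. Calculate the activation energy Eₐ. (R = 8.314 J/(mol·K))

118.1 kJ/mol

Step 1: Use the two-temperature Arrhenius form: ln(k₂/k₁) = -Eₐ/R × (1/T₂ - 1/T₁)
Step 2: ln(k₂/k₁) = ln(3.799e+05/1.569e-03) = ln(2.42129e+08) = 19.305
Step 3: 1/T₂ - 1/T₁ = 1/429 - 1/271 = -1.359035e-03 K⁻¹
Step 4: Eₐ = -R × ln(k₂/k₁) / (1/T₂ - 1/T₁) = -8.314 × 19.305 / -1.359035e-03
Step 5: Eₐ = 1.1810e+05 J/mol = 118.1 kJ/mol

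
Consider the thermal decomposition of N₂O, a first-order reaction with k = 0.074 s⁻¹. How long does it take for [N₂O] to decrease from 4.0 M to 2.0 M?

9.367 s

Step 1: For first-order: t = ln([N₂O]₀/[N₂O])/k
Step 2: t = ln(4.0/2.0)/0.074
Step 3: t = ln(2)/0.074
Step 4: t = 0.6931/0.074 = 9.367 s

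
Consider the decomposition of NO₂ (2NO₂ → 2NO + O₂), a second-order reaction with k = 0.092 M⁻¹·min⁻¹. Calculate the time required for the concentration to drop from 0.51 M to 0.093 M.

95.56 min

Step 1: For second-order: t = (1/[NO₂] - 1/[NO₂]₀)/k
Step 2: t = (1/0.093 - 1/0.51)/0.092
Step 3: t = (10.75 - 1.961)/0.092
Step 4: t = 8.792/0.092 = 95.56 min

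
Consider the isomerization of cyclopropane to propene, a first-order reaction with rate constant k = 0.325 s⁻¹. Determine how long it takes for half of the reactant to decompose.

2.133 s

Step 1: For a first-order reaction, t₁/₂ = ln(2)/k
Step 2: t₁/₂ = ln(2)/0.325
Step 3: t₁/₂ = 0.6931/0.325 = 2.133 s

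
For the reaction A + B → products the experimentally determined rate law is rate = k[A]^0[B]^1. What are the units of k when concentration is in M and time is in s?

s⁻¹

Step 1: Overall order = 0 + 1 = 1.
Step 2: rate has units M·s⁻¹; [A]^0[B]^1 has units M^1.
Step 3: k = rate/([A]^0[B]^1), so units of k = M^(1-1)·s⁻¹ = s⁻¹.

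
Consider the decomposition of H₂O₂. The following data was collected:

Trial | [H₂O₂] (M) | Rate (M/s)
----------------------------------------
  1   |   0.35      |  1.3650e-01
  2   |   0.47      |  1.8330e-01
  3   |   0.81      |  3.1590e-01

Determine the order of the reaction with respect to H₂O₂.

first order (1)

Step 1: Compare trials to find order n where rate₂/rate₁ = ([H₂O₂]₂/[H₂O₂]₁)^n
Step 2: rate₂/rate₁ = 1.8330e-01/1.3650e-01 = 1.343
Step 3: [H₂O₂]₂/[H₂O₂]₁ = 0.47/0.35 = 1.343
Step 4: n = ln(1.343)/ln(1.343) = 1.00 ≈ 1
Step 5: The reaction is first order in H₂O₂.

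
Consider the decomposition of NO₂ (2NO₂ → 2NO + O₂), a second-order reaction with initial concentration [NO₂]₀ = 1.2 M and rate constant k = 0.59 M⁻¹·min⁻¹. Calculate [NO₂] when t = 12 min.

0.1264 M

Step 1: For a second-order reaction: 1/[NO₂] = 1/[NO₂]₀ + kt
Step 2: 1/[NO₂] = 1/1.2 + 0.59 × 12
Step 3: 1/[NO₂] = 0.8333 + 7.08 = 7.913
Step 4: [NO₂] = 1/7.913 = 0.1264 M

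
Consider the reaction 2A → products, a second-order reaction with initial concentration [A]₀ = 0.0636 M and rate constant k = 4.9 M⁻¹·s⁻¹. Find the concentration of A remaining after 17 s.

0.0101 M

Step 1: For a second-order reaction: 1/[A] = 1/[A]₀ + kt
Step 2: 1/[A] = 1/0.0636 + 4.9 × 17
Step 3: 1/[A] = 15.72 + 83.3 = 99.02
Step 4: [A] = 1/99.02 = 0.0101 M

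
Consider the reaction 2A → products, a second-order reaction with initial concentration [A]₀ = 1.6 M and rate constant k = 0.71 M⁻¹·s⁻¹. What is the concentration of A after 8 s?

0.1586 M

Step 1: For a second-order reaction: 1/[A] = 1/[A]₀ + kt
Step 2: 1/[A] = 1/1.6 + 0.71 × 8
Step 3: 1/[A] = 0.625 + 5.68 = 6.305
Step 4: [A] = 1/6.305 = 0.1586 M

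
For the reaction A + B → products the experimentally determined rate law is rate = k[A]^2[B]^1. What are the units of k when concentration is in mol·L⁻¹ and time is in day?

(mol·L⁻¹)⁻²·day⁻¹

Step 1: Overall order = 2 + 1 = 3.
Step 2: rate has units mol·L⁻¹·day⁻¹; [A]^2[B]^1 has units (mol·L⁻¹)^3.
Step 3: k = rate/([A]^2[B]^1), so units of k = (mol·L⁻¹)^(1-3)·day⁻¹ = (mol·L⁻¹)⁻²·day⁻¹.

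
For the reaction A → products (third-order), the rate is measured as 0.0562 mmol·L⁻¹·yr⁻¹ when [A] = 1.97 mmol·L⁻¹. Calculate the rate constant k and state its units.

0.007351 (mmol·L⁻¹)⁻²·yr⁻¹

Step 1: rate = k[A]^3, so k = rate / [A]^3.
Step 2: k = 0.0562 / (1.97)^3 = 0.0562 / 7.645.
Step 3: k = 0.007351 (mmol·L⁻¹)⁻²·yr⁻¹.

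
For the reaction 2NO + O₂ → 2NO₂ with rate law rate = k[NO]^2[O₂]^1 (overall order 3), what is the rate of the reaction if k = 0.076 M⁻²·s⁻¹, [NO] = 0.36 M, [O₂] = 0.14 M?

0.001379 M/s

Step 1: The rate law is rate = k[NO]^2[O₂]^1, overall order = 2+1 = 3
Step 2: Substitute values: rate = 0.076 × (0.36)^2 × (0.14)^1
Step 3: rate = 0.076 × 0.1296 × 0.14 = 0.00137894 M/s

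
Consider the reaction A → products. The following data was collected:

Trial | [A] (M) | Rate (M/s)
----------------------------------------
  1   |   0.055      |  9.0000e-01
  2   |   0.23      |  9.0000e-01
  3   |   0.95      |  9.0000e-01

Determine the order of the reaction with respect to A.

zeroth order (0)

Step 1: Compare trials - when concentration changes, rate stays constant.
Step 2: rate₂/rate₁ = 9.0000e-01/9.0000e-01 = 1
Step 3: [A]₂/[A]₁ = 0.23/0.055 = 4.182
Step 4: Since rate ratio ≈ (conc ratio)^0, the reaction is zeroth order.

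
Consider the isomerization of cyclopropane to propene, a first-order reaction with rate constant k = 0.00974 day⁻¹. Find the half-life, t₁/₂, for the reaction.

71.17 day

Step 1: For a first-order reaction, t₁/₂ = ln(2)/k
Step 2: t₁/₂ = ln(2)/0.00974
Step 3: t₁/₂ = 0.6931/0.00974 = 71.17 day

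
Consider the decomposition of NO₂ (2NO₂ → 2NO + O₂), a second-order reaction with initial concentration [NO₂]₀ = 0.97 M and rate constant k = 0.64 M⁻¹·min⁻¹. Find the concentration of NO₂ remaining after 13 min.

0.1069 M

Step 1: For a second-order reaction: 1/[NO₂] = 1/[NO₂]₀ + kt
Step 2: 1/[NO₂] = 1/0.97 + 0.64 × 13
Step 3: 1/[NO₂] = 1.031 + 8.32 = 9.351
Step 4: [NO₂] = 1/9.351 = 0.1069 M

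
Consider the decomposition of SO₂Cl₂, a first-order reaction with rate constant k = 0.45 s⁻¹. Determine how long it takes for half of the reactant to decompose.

1.54 s

Step 1: For a first-order reaction, t₁/₂ = ln(2)/k
Step 2: t₁/₂ = ln(2)/0.45
Step 3: t₁/₂ = 0.6931/0.45 = 1.54 s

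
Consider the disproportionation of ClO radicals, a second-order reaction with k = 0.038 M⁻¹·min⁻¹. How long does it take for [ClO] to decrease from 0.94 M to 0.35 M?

47.19 min

Step 1: For second-order: t = (1/[ClO] - 1/[ClO]₀)/k
Step 2: t = (1/0.35 - 1/0.94)/0.038
Step 3: t = (2.857 - 1.064)/0.038
Step 4: t = 1.793/0.038 = 47.19 min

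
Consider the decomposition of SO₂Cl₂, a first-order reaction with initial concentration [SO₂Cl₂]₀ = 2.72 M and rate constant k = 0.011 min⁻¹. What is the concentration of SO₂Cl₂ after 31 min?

1.934 M

Step 1: For a first-order reaction: [SO₂Cl₂] = [SO₂Cl₂]₀ × e^(-kt)
Step 2: [SO₂Cl₂] = 2.72 × e^(-0.011 × 31)
Step 3: [SO₂Cl₂] = 2.72 × e^(-0.341)
Step 4: [SO₂Cl₂] = 2.72 × 0.711059 = 1.934 M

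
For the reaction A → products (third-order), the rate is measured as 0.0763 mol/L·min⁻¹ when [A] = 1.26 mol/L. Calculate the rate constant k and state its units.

0.03814 (mol/L)⁻²·min⁻¹

Step 1: rate = k[A]^3, so k = rate / [A]^3.
Step 2: k = 0.0763 / (1.26)^3 = 0.0763 / 2.
Step 3: k = 0.03814 (mol/L)⁻²·min⁻¹.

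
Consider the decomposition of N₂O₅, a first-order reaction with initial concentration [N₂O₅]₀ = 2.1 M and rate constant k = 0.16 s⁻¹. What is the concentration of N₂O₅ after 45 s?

0.001568 M

Step 1: For a first-order reaction: [N₂O₅] = [N₂O₅]₀ × e^(-kt)
Step 2: [N₂O₅] = 2.1 × e^(-0.16 × 45)
Step 3: [N₂O₅] = 2.1 × e^(-7.2)
Step 4: [N₂O₅] = 2.1 × 0.000746586 = 0.001568 M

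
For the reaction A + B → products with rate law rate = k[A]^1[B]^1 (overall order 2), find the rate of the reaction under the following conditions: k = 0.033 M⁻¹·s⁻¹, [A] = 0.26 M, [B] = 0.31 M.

0.00266 M/s

Step 1: The rate law is rate = k[A]^1[B]^1, overall order = 1+1 = 2
Step 2: Substitute values: rate = 0.033 × (0.26)^1 × (0.31)^1
Step 3: rate = 0.033 × 0.26 × 0.31 = 0.0026598 M/s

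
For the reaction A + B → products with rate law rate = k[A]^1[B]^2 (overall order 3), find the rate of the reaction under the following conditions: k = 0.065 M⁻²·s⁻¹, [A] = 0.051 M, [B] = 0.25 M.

0.0002072 M/s

Step 1: The rate law is rate = k[A]^1[B]^2, overall order = 1+2 = 3
Step 2: Substitute values: rate = 0.065 × (0.051)^1 × (0.25)^2
Step 3: rate = 0.065 × 0.051 × 0.0625 = 0.000207187 M/s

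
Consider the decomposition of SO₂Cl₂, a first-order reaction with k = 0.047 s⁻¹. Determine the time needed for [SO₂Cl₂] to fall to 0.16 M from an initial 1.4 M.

46.15 s

Step 1: For first-order: t = ln([SO₂Cl₂]₀/[SO₂Cl₂])/k
Step 2: t = ln(1.4/0.16)/0.047
Step 3: t = ln(8.75)/0.047
Step 4: t = 2.169/0.047 = 46.15 s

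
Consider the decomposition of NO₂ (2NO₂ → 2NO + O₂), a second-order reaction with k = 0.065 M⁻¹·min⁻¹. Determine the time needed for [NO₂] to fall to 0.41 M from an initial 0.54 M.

9.033 min

Step 1: For second-order: t = (1/[NO₂] - 1/[NO₂]₀)/k
Step 2: t = (1/0.41 - 1/0.54)/0.065
Step 3: t = (2.439 - 1.852)/0.065
Step 4: t = 0.5872/0.065 = 9.033 min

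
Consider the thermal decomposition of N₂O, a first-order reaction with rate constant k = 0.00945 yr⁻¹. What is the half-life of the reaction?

73.35 yr

Step 1: For a first-order reaction, t₁/₂ = ln(2)/k
Step 2: t₁/₂ = ln(2)/0.00945
Step 3: t₁/₂ = 0.6931/0.00945 = 73.35 yr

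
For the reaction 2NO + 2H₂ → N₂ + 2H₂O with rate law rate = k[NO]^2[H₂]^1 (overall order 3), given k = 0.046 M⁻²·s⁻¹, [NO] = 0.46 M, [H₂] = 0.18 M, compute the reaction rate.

0.001752 M/s

Step 1: The rate law is rate = k[NO]^2[H₂]^1, overall order = 2+1 = 3
Step 2: Substitute values: rate = 0.046 × (0.46)^2 × (0.18)^1
Step 3: rate = 0.046 × 0.2116 × 0.18 = 0.00175205 M/s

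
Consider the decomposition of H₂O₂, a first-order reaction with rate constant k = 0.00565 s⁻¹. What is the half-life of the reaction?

122.7 s

Step 1: For a first-order reaction, t₁/₂ = ln(2)/k
Step 2: t₁/₂ = ln(2)/0.00565
Step 3: t₁/₂ = 0.6931/0.00565 = 122.7 s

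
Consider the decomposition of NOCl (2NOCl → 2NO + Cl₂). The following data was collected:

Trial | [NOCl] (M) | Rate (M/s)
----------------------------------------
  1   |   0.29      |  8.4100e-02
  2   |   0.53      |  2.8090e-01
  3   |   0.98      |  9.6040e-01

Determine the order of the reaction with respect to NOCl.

second order (2)

Step 1: Compare trials to find order n where rate₂/rate₁ = ([NOCl]₂/[NOCl]₁)^n
Step 2: rate₂/rate₁ = 2.8090e-01/8.4100e-02 = 3.34
Step 3: [NOCl]₂/[NOCl]₁ = 0.53/0.29 = 1.828
Step 4: n = ln(3.34)/ln(1.828) = 2.00 ≈ 2
Step 5: The reaction is second order in NOCl.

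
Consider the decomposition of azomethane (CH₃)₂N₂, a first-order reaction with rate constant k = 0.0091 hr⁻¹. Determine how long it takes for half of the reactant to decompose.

76.17 hr

Step 1: For a first-order reaction, t₁/₂ = ln(2)/k
Step 2: t₁/₂ = ln(2)/0.0091
Step 3: t₁/₂ = 0.6931/0.0091 = 76.17 hr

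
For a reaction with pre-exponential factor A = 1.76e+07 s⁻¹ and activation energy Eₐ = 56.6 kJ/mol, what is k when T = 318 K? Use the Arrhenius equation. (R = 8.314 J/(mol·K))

8.87e-03 s⁻¹

Step 1: Use the Arrhenius equation: k = A × exp(-Eₐ/RT)
Step 2: Convert Eₐ to J/mol: 56.6 kJ/mol = 56600 J/mol
Step 3: Calculate the exponent: -Eₐ/(RT) = -56600/(8.314 × 318) = -21.40816
Step 4: k = 1.76e+07 × exp(-21.40816)
Step 5: k = 1.76e+07 × 5.04144e-10 = 8.8729e-03 s⁻¹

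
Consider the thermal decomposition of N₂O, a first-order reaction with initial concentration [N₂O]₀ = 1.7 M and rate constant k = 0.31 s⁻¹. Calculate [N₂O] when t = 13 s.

0.03022 M

Step 1: For a first-order reaction: [N₂O] = [N₂O]₀ × e^(-kt)
Step 2: [N₂O] = 1.7 × e^(-0.31 × 13)
Step 3: [N₂O] = 1.7 × e^(-4.03)
Step 4: [N₂O] = 1.7 × 0.0177743 = 0.03022 M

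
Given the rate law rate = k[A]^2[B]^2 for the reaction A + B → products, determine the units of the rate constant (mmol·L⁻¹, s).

(mmol·L⁻¹)⁻³·s⁻¹

Step 1: Overall order = 2 + 2 = 4.
Step 2: rate has units mmol·L⁻¹·s⁻¹; [A]^2[B]^2 has units (mmol·L⁻¹)^4.
Step 3: k = rate/([A]^2[B]^2), so units of k = (mmol·L⁻¹)^(1-4)·s⁻¹ = (mmol·L⁻¹)⁻³·s⁻¹.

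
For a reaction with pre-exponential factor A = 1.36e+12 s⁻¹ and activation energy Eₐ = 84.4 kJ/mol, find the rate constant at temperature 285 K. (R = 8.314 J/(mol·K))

4.62e-04 s⁻¹

Step 1: Use the Arrhenius equation: k = A × exp(-Eₐ/RT)
Step 2: Convert Eₐ to J/mol: 84.4 kJ/mol = 84400 J/mol
Step 3: Calculate the exponent: -Eₐ/(RT) = -84400/(8.314 × 285) = -35.61948
Step 4: k = 1.36e+12 × exp(-35.61948)
Step 5: k = 1.36e+12 × 3.39357e-16 = 4.6153e-04 s⁻¹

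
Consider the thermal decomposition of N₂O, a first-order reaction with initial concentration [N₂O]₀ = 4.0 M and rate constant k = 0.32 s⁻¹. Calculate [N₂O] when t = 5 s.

0.8076 M

Step 1: For a first-order reaction: [N₂O] = [N₂O]₀ × e^(-kt)
Step 2: [N₂O] = 4.0 × e^(-0.32 × 5)
Step 3: [N₂O] = 4.0 × e^(-1.6)
Step 4: [N₂O] = 4.0 × 0.201897 = 0.8076 M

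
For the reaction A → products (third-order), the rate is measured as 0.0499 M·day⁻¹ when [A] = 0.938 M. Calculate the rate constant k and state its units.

0.06046 M⁻²·day⁻¹

Step 1: rate = k[A]^3, so k = rate / [A]^3.
Step 2: k = 0.0499 / (0.938)^3 = 0.0499 / 0.8253.
Step 3: k = 0.06046 M⁻²·day⁻¹.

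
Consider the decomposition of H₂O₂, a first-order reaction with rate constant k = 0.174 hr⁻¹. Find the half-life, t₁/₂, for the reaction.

3.984 hr

Step 1: For a first-order reaction, t₁/₂ = ln(2)/k
Step 2: t₁/₂ = ln(2)/0.174
Step 3: t₁/₂ = 0.6931/0.174 = 3.984 hr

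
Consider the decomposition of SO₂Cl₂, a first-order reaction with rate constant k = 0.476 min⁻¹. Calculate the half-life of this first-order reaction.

1.456 min

Step 1: For a first-order reaction, t₁/₂ = ln(2)/k
Step 2: t₁/₂ = ln(2)/0.476
Step 3: t₁/₂ = 0.6931/0.476 = 1.456 min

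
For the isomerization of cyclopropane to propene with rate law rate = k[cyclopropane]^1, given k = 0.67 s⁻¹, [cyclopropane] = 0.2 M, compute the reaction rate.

0.134 M/s

Step 1: Identify the rate law: rate = k[cyclopropane]^1
Step 2: Substitute values: rate = 0.67 × (0.2)^1
Step 3: Calculate: rate = 0.67 × 0.2 = 0.134 M/s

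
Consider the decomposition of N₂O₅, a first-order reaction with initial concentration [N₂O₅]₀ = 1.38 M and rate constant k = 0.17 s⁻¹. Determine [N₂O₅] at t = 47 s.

0.0004676 M

Step 1: For a first-order reaction: [N₂O₅] = [N₂O₅]₀ × e^(-kt)
Step 2: [N₂O₅] = 1.38 × e^(-0.17 × 47)
Step 3: [N₂O₅] = 1.38 × e^(-7.99)
Step 4: [N₂O₅] = 1.38 × 0.000338834 = 0.0004676 M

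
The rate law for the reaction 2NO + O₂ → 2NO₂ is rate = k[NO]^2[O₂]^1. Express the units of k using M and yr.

M⁻²·yr⁻¹

Step 1: Overall order = 2 + 1 = 3.
Step 2: rate has units M·yr⁻¹; [NO]^2[O₂]^1 has units M^3.
Step 3: k = rate/([NO]^2[O₂]^1), so units of k = M^(1-3)·yr⁻¹ = M⁻²·yr⁻¹.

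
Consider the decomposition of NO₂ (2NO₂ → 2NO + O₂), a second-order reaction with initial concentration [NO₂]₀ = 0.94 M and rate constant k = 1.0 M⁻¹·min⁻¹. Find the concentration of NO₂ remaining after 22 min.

0.04336 M

Step 1: For a second-order reaction: 1/[NO₂] = 1/[NO₂]₀ + kt
Step 2: 1/[NO₂] = 1/0.94 + 1.0 × 22
Step 3: 1/[NO₂] = 1.064 + 22 = 23.06
Step 4: [NO₂] = 1/23.06 = 0.04336 M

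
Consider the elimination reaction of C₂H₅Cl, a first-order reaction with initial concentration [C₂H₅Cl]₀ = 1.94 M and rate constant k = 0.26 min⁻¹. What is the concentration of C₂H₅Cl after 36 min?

0.000167 M

Step 1: For a first-order reaction: [C₂H₅Cl] = [C₂H₅Cl]₀ × e^(-kt)
Step 2: [C₂H₅Cl] = 1.94 × e^(-0.26 × 36)
Step 3: [C₂H₅Cl] = 1.94 × e^(-9.36)
Step 4: [C₂H₅Cl] = 1.94 × 8.61001e-05 = 0.000167 M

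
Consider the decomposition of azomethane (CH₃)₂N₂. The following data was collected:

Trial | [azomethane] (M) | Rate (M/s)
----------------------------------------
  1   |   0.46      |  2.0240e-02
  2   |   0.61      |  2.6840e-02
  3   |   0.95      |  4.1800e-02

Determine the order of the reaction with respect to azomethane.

first order (1)

Step 1: Compare trials to find order n where rate₂/rate₁ = ([azomethane]₂/[azomethane]₁)^n
Step 2: rate₂/rate₁ = 2.6840e-02/2.0240e-02 = 1.326
Step 3: [azomethane]₂/[azomethane]₁ = 0.61/0.46 = 1.326
Step 4: n = ln(1.326)/ln(1.326) = 1.00 ≈ 1
Step 5: The reaction is first order in azomethane.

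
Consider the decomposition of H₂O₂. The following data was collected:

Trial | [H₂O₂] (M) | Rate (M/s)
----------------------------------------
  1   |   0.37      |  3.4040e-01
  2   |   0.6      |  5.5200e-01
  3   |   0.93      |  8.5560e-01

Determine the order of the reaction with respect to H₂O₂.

first order (1)

Step 1: Compare trials to find order n where rate₂/rate₁ = ([H₂O₂]₂/[H₂O₂]₁)^n
Step 2: rate₂/rate₁ = 5.5200e-01/3.4040e-01 = 1.622
Step 3: [H₂O₂]₂/[H₂O₂]₁ = 0.6/0.37 = 1.622
Step 4: n = ln(1.622)/ln(1.622) = 1.00 ≈ 1
Step 5: The reaction is first order in H₂O₂.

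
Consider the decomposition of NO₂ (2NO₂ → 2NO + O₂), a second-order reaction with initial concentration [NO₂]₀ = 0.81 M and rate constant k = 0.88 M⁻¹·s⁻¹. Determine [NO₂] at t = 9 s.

0.1092 M

Step 1: For a second-order reaction: 1/[NO₂] = 1/[NO₂]₀ + kt
Step 2: 1/[NO₂] = 1/0.81 + 0.88 × 9
Step 3: 1/[NO₂] = 1.235 + 7.92 = 9.155
Step 4: [NO₂] = 1/9.155 = 0.1092 M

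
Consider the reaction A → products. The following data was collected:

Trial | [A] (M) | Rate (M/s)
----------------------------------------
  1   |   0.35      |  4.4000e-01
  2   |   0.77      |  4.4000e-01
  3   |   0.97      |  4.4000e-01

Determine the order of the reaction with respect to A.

zeroth order (0)

Step 1: Compare trials - when concentration changes, rate stays constant.
Step 2: rate₂/rate₁ = 4.4000e-01/4.4000e-01 = 1
Step 3: [A]₂/[A]₁ = 0.77/0.35 = 2.2
Step 4: Since rate ratio ≈ (conc ratio)^0, the reaction is zeroth order.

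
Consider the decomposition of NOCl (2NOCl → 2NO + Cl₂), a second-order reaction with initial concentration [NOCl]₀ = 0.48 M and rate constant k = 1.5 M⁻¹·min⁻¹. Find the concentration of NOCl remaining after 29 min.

0.02194 M

Step 1: For a second-order reaction: 1/[NOCl] = 1/[NOCl]₀ + kt
Step 2: 1/[NOCl] = 1/0.48 + 1.5 × 29
Step 3: 1/[NOCl] = 2.083 + 43.5 = 45.58
Step 4: [NOCl] = 1/45.58 = 0.02194 M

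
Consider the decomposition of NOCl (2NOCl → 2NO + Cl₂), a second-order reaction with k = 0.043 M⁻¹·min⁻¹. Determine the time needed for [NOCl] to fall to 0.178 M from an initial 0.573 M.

90.06 min

Step 1: For second-order: t = (1/[NOCl] - 1/[NOCl]₀)/k
Step 2: t = (1/0.178 - 1/0.573)/0.043
Step 3: t = (5.618 - 1.745)/0.043
Step 4: t = 3.873/0.043 = 90.06 min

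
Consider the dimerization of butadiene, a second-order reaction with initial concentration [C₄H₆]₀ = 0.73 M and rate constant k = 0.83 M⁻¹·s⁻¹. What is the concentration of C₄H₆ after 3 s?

0.2591 M

Step 1: For a second-order reaction: 1/[C₄H₆] = 1/[C₄H₆]₀ + kt
Step 2: 1/[C₄H₆] = 1/0.73 + 0.83 × 3
Step 3: 1/[C₄H₆] = 1.37 + 2.49 = 3.86
Step 4: [C₄H₆] = 1/3.86 = 0.2591 M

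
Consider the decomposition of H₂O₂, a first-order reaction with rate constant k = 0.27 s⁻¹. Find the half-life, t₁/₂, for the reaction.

2.567 s

Step 1: For a first-order reaction, t₁/₂ = ln(2)/k
Step 2: t₁/₂ = ln(2)/0.27
Step 3: t₁/₂ = 0.6931/0.27 = 2.567 s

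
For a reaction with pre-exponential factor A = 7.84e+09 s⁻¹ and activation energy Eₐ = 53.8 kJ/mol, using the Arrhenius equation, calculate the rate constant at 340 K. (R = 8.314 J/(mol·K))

4.25e+01 s⁻¹

Step 1: Use the Arrhenius equation: k = A × exp(-Eₐ/RT)
Step 2: Convert Eₐ to J/mol: 53.8 kJ/mol = 53800 J/mol
Step 3: Calculate the exponent: -Eₐ/(RT) = -53800/(8.314 × 340) = -19.03239
Step 4: k = 7.84e+09 × exp(-19.03239)
Step 5: k = 7.84e+09 × 5.42423e-09 = 4.2526e+01 s⁻¹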